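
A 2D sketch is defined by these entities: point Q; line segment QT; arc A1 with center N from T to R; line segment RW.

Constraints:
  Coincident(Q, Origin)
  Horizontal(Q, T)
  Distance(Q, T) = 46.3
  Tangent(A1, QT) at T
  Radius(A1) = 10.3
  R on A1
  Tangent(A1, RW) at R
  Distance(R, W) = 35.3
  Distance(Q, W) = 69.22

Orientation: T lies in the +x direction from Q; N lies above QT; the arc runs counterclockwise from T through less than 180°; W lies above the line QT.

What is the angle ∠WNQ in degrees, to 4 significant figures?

109.9°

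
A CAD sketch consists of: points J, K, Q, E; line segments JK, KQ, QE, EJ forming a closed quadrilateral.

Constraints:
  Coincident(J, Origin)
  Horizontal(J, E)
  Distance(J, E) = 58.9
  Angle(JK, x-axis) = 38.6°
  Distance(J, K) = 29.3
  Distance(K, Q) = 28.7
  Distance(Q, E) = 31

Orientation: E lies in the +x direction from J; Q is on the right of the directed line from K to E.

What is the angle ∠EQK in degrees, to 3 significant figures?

85.0°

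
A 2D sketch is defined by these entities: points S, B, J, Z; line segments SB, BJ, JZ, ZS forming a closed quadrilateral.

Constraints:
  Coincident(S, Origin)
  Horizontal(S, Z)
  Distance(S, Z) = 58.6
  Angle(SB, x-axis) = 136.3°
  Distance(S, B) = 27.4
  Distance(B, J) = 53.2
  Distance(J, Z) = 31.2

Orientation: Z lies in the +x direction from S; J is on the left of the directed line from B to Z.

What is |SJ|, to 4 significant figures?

38.11

Checks: |BJ| = 53.20 ✓; |JZ| = 31.20 ✓.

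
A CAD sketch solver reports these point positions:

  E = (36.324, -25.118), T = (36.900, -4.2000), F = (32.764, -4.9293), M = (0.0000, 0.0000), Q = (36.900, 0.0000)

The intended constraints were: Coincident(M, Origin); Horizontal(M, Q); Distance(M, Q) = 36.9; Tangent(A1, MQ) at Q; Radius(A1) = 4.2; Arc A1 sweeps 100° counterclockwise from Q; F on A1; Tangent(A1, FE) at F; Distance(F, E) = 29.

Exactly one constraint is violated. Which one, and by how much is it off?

Distance(F, E) = 29 — off by 8.50.

M = (0.00, 0.00) ✓; M.y = 0.00, Q.y = 0.00 ✓; |MQ| = 36.90 ✓; ∠(TQ, QM) = 90.00° ✓; |TQ| = 4.200 ✓; bearing(T→F) − bearing(T→Q) = 100.0° ✓; |TF| = 4.200 ✓; ∠(TF, FE) = 90.00° ✓; |FE| = 20.50 ✗.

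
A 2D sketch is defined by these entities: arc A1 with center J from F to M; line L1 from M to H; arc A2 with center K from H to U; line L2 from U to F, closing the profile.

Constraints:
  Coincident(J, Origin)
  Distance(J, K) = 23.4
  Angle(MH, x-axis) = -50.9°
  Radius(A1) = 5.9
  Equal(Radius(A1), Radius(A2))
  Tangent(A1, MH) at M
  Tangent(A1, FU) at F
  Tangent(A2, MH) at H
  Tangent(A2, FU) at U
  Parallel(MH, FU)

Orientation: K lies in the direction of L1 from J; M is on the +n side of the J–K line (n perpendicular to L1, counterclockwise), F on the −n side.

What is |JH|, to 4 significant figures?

24.13

The slot axis is L1's direction at -50.9°, so u = (cos -50.9°, sin -50.9°) = (0.6307, -0.7760) and n = (−sin -50.9°, cos -50.9°) = (0.7760, 0.6307). J is at the origin and K lies 23.4 along u from J, so K = 23.4·u = (14.76, -18.16). Tangency of A1 to both parallel lines with radius 5.9 puts M and F at J ± 5.9·n: M = (4.579, 3.721), F = (-4.579, -3.721). Equal radii place H and U the same way about K: H = K + 5.9·n = (19.34, -14.44), U = K − 5.9·n = (10.18, -21.88). Then |JH| = |H − J| = 24.13.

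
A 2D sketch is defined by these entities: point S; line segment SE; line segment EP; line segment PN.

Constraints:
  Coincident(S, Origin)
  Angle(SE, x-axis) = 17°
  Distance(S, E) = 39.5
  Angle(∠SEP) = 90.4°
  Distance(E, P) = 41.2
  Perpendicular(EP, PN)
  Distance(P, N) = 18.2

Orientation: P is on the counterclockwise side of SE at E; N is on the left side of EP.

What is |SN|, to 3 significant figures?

46.6

S is at the origin; SE runs at 17.0° with length 39.5, so E = 39.5·(cos 17.0°, sin 17.0°) = (37.8, 11.5). ∠SEP = 90.4°, so EP runs at 17.0° + (180° − 90.4°) = 107° from the x-axis; with |EP| = 41.2, P = E + 41.2·(cos 107°, sin 107°) = (26.0, 51.0). The perpendicularity gives PN at right angles to EP; with |PN| = 18.2 on the left of EP, N = P + 18.2·(-0.958, -0.286) = (8.56, 45.8). Then |SN| = |N − S| = 46.6.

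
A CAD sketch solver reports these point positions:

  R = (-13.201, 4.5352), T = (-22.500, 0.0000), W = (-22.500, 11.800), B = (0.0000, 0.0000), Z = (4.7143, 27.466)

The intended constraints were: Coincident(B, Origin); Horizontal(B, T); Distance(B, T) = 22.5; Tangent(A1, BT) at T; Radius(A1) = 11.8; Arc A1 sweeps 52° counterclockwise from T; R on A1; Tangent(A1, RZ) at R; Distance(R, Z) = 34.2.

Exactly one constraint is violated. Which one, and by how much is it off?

Distance(R, Z) = 34.2 — off by 5.10.

B = (0.00, 0.00) ✓; B.y = 0.00, T.y = 0.00 ✓; |BT| = 22.50 ✓; ∠(WT, TB) = 90.00° ✓; |WT| = 11.80 ✓; bearing(W→R) − bearing(W→T) = 52.00° ✓; |WR| = 11.80 ✓; ∠(WR, RZ) = 90.00° ✓; |RZ| = 29.10 ✗.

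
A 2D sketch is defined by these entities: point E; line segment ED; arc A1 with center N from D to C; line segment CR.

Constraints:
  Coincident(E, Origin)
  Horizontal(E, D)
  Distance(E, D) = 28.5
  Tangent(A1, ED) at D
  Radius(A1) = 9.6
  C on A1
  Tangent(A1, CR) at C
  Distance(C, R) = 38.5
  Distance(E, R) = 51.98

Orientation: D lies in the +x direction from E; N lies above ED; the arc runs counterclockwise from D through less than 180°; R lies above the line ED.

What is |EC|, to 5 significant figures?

39.591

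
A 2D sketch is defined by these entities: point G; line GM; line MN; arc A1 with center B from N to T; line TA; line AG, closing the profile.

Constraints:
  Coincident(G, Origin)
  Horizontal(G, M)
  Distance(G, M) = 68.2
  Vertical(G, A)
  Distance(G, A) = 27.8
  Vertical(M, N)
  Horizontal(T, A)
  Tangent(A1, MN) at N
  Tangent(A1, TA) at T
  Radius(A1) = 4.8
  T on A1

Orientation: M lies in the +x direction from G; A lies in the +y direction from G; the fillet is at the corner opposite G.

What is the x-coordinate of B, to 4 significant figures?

63.40

G is at the origin; G and M share the same y with |GM| = 68.2 and M on the +x side, so M = (68.20, 0.000). G and A share the same x with |GA| = 27.8 and A on the +y side, so A = (0.000, 27.80). The virtual corner opposite G is at (68.20, 27.80). Tangency of A1 to MN means the radius BN is perpendicular to MN and A1 meets TA tangentially, so BT is at right angles to TA, with radius 4.8, so the center B sits 4.8 in from both sides at B = (63.40, 23.00). So B.x = 63.40.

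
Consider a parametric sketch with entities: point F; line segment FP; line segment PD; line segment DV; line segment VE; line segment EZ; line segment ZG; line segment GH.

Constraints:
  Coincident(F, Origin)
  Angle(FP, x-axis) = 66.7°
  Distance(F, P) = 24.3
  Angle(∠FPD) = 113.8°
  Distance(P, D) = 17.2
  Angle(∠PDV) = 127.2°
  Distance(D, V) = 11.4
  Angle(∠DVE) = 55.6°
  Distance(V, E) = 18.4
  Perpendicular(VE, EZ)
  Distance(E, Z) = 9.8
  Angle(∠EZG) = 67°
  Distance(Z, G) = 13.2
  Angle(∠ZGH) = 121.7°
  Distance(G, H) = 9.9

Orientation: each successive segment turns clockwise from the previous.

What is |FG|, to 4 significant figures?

32.53

VE ⟂ EZ, so EZ runs at 93.30°; with |EZ| = 9.8, Z = (14.85, 22.17). ∠EZG = 67.0° gives ZG at -19.70° from the x-axis; with |ZG| = 13.2, G = (27.28, 17.72). Then |FG| = |G − F| = 32.53.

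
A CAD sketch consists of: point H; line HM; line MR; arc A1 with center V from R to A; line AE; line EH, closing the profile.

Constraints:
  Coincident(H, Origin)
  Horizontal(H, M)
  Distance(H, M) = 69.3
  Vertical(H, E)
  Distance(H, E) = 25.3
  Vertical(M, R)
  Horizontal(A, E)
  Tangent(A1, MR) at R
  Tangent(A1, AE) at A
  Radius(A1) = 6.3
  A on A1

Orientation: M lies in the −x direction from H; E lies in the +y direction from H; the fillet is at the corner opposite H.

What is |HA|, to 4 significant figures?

67.89

H is at the origin; H and M share the same y with |HM| = 69.3 and M on the −x side, so M = (-69.30, 0.000). H and E share the same x with |HE| = 25.3 and E on the +y side, so E = (0.000, 25.30). The virtual corner opposite H is at (-69.30, 25.30). Since A1 is tangent to MR there, VR ⟂ MR and since A1 is tangent to AE there, VA ⟂ AE, with radius 6.3, so the center V sits 6.3 in from both sides at V = (-63.00, 19.00). That places the tangent points at R = (-69.30, 19.00) on MR and A = (-63.00, 25.30) on AE. Then |HA| = |A − H| = 67.89.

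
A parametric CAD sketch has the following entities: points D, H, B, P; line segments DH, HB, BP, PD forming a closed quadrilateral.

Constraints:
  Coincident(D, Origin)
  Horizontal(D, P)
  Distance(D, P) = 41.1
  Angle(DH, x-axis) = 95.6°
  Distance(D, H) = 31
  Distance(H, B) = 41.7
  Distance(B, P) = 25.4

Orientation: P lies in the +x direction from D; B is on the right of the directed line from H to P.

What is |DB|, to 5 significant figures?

17.500

Checks: |HB| = 41.70 ✓; |BP| = 25.40 ✓.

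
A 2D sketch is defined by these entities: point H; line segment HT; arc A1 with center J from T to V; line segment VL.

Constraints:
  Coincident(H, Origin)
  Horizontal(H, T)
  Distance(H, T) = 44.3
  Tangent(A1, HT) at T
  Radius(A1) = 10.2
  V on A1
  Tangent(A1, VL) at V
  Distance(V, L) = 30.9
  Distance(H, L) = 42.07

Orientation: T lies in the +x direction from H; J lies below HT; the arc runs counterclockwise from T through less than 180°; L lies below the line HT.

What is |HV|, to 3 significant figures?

35.4

Checks: |JV| = 10.20 ✓; ∠(JV, VL) = 90.00° ✓; |VL| = 30.90 ✓; |HL| = 42.07 ✓.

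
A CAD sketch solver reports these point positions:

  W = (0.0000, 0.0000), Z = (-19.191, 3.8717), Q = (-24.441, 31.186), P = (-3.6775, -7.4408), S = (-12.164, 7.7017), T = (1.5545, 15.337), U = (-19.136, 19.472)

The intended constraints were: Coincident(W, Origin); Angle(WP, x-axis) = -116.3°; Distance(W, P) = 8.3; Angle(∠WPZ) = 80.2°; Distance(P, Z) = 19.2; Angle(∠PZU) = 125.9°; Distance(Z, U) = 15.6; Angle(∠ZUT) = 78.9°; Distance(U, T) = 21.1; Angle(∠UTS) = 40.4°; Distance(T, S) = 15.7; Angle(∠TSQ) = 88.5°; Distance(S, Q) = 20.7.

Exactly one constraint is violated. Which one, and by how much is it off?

Distance(S, Q) = 20.7 — off by 5.80.

W = (0.00, 0.00) ✓; WP at -116.3° ✓; |WP| = 8.300 ✓; ∠WPZ = 80.20° ✓; |PZ| = 19.20 ✓; ∠PZU = 125.9° ✓; |ZU| = 15.60 ✓; ∠ZUT = 78.90° ✓; |UT| = 21.10 ✓; ∠UTS = 40.40° ✓; |TS| = 15.70 ✓; ∠TSQ = 88.50° ✓; |SQ| = 26.50 ✗.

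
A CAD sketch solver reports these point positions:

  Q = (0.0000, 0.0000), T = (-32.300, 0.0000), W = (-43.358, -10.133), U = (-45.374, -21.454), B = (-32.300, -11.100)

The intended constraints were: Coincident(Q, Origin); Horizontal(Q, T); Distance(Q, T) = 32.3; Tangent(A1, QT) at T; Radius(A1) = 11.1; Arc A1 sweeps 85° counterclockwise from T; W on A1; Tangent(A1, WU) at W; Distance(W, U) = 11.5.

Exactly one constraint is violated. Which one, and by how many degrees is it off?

Tangent(A1, WU) at W — off by 5.10°.

Q = (0.00, 0.00) ✓; Q.y = 0.00, T.y = 0.00 ✓; |QT| = 32.30 ✓; ∠(BT, TQ) = 90.00° ✓; |BT| = 11.10 ✓; bearing(B→W) − bearing(B→T) = 85.00° ✓; |BW| = 11.10 ✓; ∠(BW, WU) = 95.10° ✗; |WU| = 11.50 ✓.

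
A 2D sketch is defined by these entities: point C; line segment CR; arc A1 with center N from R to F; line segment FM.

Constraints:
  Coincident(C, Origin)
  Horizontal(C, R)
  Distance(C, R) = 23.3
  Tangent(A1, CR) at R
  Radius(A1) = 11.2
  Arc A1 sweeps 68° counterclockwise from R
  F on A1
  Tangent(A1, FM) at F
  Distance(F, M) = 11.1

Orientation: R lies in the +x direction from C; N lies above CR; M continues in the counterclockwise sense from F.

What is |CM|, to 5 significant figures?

41.608

C is at the origin; C and R share the same y with |CR| = 23.3 and R on the +x side, so R = (23.300, 0.0000). The tangent condition forces NR to be normal to CR, so N = R + (0, 11.2) = (23.300, 11.200). On A1, R sits at bearing -90° from N; a 68° counterclockwise sweep puts F at bearing -22°, so F = N + 11.2·(cos -22°, sin -22°) = (33.684, 7.0044). Since A1 is tangent to FM there, NF ⟂ FM, so FM runs along (−sin -22°, cos -22°); with |FM| = 11.1, M = (37.843, 17.296). Then |CM| = |M − C| = 41.608.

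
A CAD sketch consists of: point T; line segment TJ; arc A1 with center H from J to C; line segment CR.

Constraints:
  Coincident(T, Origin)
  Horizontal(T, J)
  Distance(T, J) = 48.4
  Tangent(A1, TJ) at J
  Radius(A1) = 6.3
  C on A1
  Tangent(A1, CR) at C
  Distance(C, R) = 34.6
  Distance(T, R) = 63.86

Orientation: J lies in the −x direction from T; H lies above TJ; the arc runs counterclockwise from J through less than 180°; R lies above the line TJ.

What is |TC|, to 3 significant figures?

42.9

T is at the origin; TJ is horizontal with |TJ| = 48.4 and J on the −x side, so J = (-48.4, 0.00). The tangent condition forces HJ to be normal to TJ, so H = J + (0, 6.3) = (-48.4, 6.30). Since HC ⟂ CR (tangency), |HR| = √(6.3² + 34.6²) = 35.2 regardless of where C sits on A1. So R lies on both circle(T, 63.86) and circle(H, 35.2); the above-TJ intersection is R = (-48.6, 41.5). C is the foot of the tangent from R: C = (-42.2, 7.46).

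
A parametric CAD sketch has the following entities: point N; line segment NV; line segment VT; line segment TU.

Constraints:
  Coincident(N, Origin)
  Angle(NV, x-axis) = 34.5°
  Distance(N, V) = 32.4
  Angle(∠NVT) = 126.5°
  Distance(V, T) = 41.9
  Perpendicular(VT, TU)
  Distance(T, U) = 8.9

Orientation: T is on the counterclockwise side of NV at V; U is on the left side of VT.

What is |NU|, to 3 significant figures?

63.5

∠NVT = 126.5°, so VT runs at 34.5° + (180° − 126.5°) = 88.0° from the x-axis; with |VT| = 41.9, T = V + 41.9·(cos 88.0°, sin 88.0°) = (28.2, 60.2). VT is perpendicular to TU; with |TU| = 8.9 on the left of VT, U = T + 8.9·(-0.999, 0.0349) = (19.3, 60.5). Then |NU| = |U − N| = 63.5.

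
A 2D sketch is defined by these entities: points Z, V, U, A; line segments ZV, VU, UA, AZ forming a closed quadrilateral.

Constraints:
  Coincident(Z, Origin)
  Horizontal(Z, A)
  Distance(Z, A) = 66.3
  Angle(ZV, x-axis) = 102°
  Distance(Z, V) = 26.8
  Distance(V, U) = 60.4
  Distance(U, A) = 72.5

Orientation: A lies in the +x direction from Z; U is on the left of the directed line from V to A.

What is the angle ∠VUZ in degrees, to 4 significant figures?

17.30°

Checks: |VU| = 60.40 ✓; |UA| = 72.50 ✓.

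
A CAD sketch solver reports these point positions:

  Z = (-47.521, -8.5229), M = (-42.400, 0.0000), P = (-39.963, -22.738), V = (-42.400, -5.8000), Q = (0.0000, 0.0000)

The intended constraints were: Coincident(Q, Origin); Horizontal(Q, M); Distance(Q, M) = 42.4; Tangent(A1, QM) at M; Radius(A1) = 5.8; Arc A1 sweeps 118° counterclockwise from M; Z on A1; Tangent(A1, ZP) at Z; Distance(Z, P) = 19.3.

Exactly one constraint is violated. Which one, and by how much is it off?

Distance(Z, P) = 19.3 — off by 3.20.

Q = (0.00, 0.00) ✓; Q.y = 0.00, M.y = 0.00 ✓; |QM| = 42.40 ✓; ∠(VM, MQ) = 90.00° ✓; |VM| = 5.800 ✓; bearing(V→Z) − bearing(V→M) = 118.0° ✓; |VZ| = 5.800 ✓; ∠(VZ, ZP) = 90.00° ✓; |ZP| = 16.10 ✗.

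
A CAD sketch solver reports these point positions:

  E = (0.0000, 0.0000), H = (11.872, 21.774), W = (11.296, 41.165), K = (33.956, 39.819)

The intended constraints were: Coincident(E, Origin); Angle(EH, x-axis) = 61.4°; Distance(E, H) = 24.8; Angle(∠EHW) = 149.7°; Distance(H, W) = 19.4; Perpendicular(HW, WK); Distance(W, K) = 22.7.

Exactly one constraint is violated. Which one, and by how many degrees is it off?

Perpendicular(HW, WK) — off by 5.10°.

E = (0.00, 0.00) ✓; EH at 61.40° ✓; |EH| = 24.80 ✓; ∠EHW = 149.7° ✓; |HW| = 19.40 ✓; ∠(HW, WK) = 95.10° ✗; |WK| = 22.70 ✓.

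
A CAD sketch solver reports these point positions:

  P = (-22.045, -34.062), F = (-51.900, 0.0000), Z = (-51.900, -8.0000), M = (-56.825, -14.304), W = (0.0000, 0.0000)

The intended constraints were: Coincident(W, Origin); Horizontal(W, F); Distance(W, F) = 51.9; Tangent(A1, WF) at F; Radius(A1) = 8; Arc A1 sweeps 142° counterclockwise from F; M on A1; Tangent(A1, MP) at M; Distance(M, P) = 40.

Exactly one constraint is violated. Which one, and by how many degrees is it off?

Tangent(A1, MP) at M — off by 8.40°.

W = (0.00, 0.00) ✓; W.y = 0.00, F.y = 0.00 ✓; |WF| = 51.90 ✓; ∠(ZF, FW) = 90.00° ✓; |ZF| = 8.000 ✓; bearing(Z→M) − bearing(Z→F) = 142.0° ✓; |ZM| = 8.000 ✓; ∠(ZM, MP) = 81.60° ✗; |MP| = 40.00 ✓.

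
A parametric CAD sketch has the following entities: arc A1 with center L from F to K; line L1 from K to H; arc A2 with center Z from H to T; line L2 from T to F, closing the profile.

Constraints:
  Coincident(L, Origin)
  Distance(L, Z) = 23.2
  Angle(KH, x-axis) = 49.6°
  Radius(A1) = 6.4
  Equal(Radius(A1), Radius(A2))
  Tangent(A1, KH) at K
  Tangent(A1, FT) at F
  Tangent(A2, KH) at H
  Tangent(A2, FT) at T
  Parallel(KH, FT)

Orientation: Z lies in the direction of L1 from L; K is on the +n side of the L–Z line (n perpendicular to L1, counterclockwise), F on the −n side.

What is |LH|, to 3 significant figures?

24.1

The slot axis is L1's direction at 49.6°, so u = (cos 49.6°, sin 49.6°) = (0.648, 0.762) and n = (−sin 49.6°, cos 49.6°) = (-0.762, 0.648). L is at the origin and Z lies 23.2 along u from L, so Z = 23.2·u = (15.0, 17.7). Tangency of A1 to both parallel lines with radius 6.4 puts K and F at L ± 6.4·n: K = (-4.87, 4.15), F = (4.87, -4.15). Equal radii place H and T the same way about Z: H = Z + 6.4·n = (10.2, 21.8), T = Z − 6.4·n = (19.9, 13.5). Then |LH| = |H − L| = 24.1.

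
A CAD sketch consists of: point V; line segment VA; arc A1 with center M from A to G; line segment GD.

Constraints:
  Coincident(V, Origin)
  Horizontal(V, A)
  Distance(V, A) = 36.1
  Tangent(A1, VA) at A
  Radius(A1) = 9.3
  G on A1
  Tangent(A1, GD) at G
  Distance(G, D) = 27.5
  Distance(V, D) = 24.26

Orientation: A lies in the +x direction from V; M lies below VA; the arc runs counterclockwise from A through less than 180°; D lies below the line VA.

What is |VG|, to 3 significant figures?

29.7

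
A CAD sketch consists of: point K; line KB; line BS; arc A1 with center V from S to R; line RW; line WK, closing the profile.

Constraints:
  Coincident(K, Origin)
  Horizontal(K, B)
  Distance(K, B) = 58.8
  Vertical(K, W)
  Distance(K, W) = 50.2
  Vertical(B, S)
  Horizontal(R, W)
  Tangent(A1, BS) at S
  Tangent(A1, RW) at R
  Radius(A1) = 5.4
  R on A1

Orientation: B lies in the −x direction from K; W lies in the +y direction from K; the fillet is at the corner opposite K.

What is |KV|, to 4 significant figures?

69.70

K and W share the same x with |KW| = 50.2 and W on the +y side, so W = (0.000, 50.20). The virtual corner opposite K is at (-58.80, 50.20). The tangent condition forces VS to be normal to BS and tangency of A1 to RW means the radius VR is perpendicular to RW, with radius 5.4, so the center V sits 5.4 in from both sides at V = (-53.40, 44.80). Then |KV| = |V − K| = 69.70.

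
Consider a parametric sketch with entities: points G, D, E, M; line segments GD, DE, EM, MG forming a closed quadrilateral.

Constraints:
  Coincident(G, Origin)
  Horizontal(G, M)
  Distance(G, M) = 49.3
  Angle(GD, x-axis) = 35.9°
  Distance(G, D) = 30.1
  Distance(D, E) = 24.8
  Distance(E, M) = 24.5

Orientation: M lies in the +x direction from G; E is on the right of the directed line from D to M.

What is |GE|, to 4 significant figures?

26.81

Checks: |DE| = 24.80 ✓; |EM| = 24.50 ✓.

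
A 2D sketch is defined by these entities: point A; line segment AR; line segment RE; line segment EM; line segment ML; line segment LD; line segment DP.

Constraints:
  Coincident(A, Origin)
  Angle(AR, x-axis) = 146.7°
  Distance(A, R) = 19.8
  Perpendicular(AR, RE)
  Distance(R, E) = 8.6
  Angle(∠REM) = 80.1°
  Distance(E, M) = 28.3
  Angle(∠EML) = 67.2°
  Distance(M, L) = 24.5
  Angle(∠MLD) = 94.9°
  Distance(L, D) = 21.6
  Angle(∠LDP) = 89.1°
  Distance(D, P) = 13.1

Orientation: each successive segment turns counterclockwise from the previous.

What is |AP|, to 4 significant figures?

18.57

∠MLD = 94.9° gives LD at 174.5° from the x-axis; with |LD| = 21.6, D = (-16.54, 19.01). ∠LDP = 89.1° gives DP at -94.60° from the x-axis; with |DP| = 13.1, P = (-17.59, 5.955). Then |AP| = |P − A| = 18.57.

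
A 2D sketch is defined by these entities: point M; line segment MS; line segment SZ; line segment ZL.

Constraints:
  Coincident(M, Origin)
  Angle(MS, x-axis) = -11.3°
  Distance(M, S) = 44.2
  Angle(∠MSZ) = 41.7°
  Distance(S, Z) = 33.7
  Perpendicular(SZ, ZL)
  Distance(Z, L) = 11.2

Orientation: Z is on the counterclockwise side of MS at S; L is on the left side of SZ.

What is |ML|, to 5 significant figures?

18.217

∠MSZ = 41.7°, so SZ runs at -11.3° + (180° − 41.7°) = 127.00° from the x-axis; with |SZ| = 33.7, Z = S + 33.7·(cos 127.00°, sin 127.00°) = (23.062, 18.253). The perpendicularity gives ZL at right angles to SZ; with |ZL| = 11.2 on the left of SZ, L = Z + 11.2·(-0.79864, -0.60182) = (14.117, 11.513). Then |ML| = |L − M| = 18.217.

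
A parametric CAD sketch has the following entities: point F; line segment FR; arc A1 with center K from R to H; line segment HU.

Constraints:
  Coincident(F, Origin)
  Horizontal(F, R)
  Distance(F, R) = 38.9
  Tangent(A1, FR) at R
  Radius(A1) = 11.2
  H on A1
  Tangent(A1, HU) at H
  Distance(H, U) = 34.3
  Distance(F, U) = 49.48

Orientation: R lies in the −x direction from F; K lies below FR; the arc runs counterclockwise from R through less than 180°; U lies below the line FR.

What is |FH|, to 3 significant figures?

50.7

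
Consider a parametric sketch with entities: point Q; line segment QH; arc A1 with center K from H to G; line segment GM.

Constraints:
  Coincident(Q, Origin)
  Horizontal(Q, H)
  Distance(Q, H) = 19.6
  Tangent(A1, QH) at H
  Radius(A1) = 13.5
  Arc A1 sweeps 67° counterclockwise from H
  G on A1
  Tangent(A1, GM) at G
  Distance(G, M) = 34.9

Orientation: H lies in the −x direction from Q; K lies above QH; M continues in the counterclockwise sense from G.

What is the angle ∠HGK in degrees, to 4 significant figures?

56.50°

Since A1 is tangent to QH there, KH ⟂ QH, so K = H + (0, 13.5) = (-19.60, 13.50). On A1, H sits at bearing -90° from K; a 67° counterclockwise sweep puts G at bearing -23°, so G = K + 13.5·(cos -23°, sin -23°) = (-7.173, 8.225). Then cos ∠HGK = GH·GK / (|GH||GK|), giving 56.50°.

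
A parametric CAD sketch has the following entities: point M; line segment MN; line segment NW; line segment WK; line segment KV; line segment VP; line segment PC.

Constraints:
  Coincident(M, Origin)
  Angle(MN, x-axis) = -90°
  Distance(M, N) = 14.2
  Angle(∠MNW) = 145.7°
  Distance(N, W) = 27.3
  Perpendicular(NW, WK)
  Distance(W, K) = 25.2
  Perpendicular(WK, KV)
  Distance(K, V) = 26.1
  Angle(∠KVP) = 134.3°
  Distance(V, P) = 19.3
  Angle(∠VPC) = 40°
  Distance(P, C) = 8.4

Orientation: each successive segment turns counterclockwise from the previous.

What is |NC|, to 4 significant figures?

12.83

M is at the origin; MN runs at -90.0° with length 14.2, so N = (8.695e-16, -14.20). ∠MNW = 145.7° gives NW at -55.70° from the x-axis; with |NW| = 27.3, W = (15.38, -36.75). NW is perpendicular to WK, so WK runs at 34.30°; with |WK| = 25.2, K = (36.20, -22.55). The perpendicularity gives KV at right angles to WK, so KV runs at 124.3°; with |KV| = 26.1, V = (21.49, -0.9905). ∠KVP = 134.3° gives VP at 170.0° from the x-axis; with |VP| = 19.3, P = (2.487, 2.361). ∠VPC = 40.0° gives PC at -50.00° from the x-axis; with |PC| = 8.4, C = (7.887, -4.074). Then |NC| = |C − N| = 12.83.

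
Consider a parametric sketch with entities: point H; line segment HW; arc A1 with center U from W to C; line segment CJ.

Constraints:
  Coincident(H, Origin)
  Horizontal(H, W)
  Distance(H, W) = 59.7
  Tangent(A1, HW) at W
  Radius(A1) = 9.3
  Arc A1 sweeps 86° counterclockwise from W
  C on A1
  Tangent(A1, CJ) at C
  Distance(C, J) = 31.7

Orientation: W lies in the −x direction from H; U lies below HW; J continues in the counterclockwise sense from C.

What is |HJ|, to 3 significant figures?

81.8

H is at the origin; HW is horizontal with |HW| = 59.7 and W on the −x side, so W = (-59.7, 0.00). Since A1 is tangent to HW there, UW ⟂ HW, so U = W + (0, -9.3) = (-59.7, -9.30). On A1, W sits at bearing 90° from U; an 86° counterclockwise sweep puts C at bearing 176°, so C = U + 9.3·(cos 176°, sin 176°) = (-69.0, -8.65). Tangency of A1 to CJ means the radius UC is perpendicular to CJ, so CJ runs along (−sin 176°, cos 176°); with |CJ| = 31.7, J = (-71.2, -40.3). Then |HJ| = |J − H| = 81.8.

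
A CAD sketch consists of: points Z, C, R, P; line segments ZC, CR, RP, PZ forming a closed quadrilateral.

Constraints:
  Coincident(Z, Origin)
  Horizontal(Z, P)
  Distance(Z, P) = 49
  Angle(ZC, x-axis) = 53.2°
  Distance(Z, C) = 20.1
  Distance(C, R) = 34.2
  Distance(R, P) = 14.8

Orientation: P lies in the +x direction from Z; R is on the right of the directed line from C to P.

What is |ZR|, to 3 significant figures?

37.3

Checks: |CR| = 34.20 ✓; |RP| = 14.80 ✓.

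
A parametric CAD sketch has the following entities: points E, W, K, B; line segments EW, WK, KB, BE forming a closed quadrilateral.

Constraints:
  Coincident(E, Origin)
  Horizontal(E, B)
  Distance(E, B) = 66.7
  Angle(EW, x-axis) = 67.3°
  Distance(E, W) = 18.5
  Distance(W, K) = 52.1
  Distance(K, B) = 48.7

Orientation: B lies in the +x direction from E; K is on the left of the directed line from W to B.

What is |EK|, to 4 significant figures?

68.27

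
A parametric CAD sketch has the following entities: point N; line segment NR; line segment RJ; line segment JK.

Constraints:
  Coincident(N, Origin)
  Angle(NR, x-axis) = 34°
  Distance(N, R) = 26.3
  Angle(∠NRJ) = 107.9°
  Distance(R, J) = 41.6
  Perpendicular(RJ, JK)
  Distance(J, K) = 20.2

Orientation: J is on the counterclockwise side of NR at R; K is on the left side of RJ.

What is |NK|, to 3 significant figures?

49.9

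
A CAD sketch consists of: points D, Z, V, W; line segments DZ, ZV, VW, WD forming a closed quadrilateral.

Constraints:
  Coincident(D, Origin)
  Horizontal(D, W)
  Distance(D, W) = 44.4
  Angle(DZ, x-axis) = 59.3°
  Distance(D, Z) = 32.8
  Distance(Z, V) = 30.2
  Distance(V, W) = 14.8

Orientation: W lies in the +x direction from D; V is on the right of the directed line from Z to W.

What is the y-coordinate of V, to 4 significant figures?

0.8879

D is at the origin; DW is horizontal with |DW| = 44.4 and W in +x, so W = (44.4, 0). DZ runs at 59.3° with |DZ| = 32.8, so Z = (16.75, 28.20). V is determined by |ZV| = 30.2 and |VW| = 14.8 together: it lies at the intersection of circle(Z, 30.2) and circle(W, 14.8). With |ZW| = 39.50, the foot of the radical line on ZW is 28.52 from Z and the perpendicular offset is √(30.2² − 28.52²) = 9.927. Taking the right-of-ZW solution: V = (29.63, 0.8879).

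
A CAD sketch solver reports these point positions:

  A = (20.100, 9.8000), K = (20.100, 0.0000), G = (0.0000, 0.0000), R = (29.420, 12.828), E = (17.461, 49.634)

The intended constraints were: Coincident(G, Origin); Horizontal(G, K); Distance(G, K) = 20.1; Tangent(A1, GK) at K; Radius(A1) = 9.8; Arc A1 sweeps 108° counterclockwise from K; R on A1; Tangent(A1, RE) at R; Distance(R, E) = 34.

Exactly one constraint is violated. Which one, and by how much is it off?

Distance(R, E) = 34 — off by 4.70.

G = (0.00, 0.00) ✓; G.y = 0.00, K.y = 0.00 ✓; |GK| = 20.10 ✓; ∠(AK, KG) = 90.00° ✓; |AK| = 9.800 ✓; bearing(A→R) − bearing(A→K) = 108.0° ✓; |AR| = 9.800 ✓; ∠(AR, RE) = 90.00° ✓; |RE| = 38.70 ✗.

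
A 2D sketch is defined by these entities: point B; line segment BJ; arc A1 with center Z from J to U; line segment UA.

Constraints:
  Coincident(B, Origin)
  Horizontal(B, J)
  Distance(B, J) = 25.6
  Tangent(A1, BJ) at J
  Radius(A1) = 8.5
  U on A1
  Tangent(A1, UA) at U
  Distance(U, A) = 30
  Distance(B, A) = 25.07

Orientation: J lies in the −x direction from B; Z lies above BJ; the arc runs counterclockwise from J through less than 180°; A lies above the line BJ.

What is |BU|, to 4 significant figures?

19.50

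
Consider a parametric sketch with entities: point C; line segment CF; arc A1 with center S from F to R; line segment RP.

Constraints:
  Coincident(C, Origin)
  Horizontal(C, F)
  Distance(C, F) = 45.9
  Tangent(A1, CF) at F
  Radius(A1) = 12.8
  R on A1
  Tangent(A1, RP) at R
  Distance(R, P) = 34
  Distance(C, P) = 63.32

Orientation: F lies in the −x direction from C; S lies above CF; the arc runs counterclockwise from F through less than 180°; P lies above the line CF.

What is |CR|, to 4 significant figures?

36.79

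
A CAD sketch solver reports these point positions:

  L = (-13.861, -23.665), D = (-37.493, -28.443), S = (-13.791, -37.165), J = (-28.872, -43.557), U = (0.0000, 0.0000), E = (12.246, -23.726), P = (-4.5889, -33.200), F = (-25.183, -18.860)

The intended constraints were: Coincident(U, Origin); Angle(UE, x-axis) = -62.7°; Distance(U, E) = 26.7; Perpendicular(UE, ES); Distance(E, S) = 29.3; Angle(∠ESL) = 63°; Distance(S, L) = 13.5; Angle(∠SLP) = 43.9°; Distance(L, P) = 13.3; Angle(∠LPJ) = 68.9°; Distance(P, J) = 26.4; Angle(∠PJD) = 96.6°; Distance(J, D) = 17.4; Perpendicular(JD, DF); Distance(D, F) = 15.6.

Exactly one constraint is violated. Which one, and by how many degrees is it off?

Perpendicular(JD, DF) — off by 8.20°.

U = (0.00, 0.00) ✓; UE at -62.70° ✓; |UE| = 26.70 ✓; ∠(UE, ES) = 90.00° ✓; |ES| = 29.30 ✓; ∠ESL = 63.00° ✓; |SL| = 13.50 ✓; ∠SLP = 43.90° ✓; |LP| = 13.30 ✓; ∠LPJ = 68.90° ✓; |PJ| = 26.40 ✓; ∠PJD = 96.60° ✓; |JD| = 17.40 ✓; ∠(JD, DF) = 81.80° ✗; |DF| = 15.60 ✓.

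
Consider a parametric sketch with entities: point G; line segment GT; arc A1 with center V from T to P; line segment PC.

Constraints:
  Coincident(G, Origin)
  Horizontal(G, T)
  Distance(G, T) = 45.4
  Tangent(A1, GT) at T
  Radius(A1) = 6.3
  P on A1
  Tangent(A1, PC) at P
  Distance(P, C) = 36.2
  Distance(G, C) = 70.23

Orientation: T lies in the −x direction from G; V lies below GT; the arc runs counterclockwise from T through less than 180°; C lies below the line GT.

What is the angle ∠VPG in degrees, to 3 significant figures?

14.3°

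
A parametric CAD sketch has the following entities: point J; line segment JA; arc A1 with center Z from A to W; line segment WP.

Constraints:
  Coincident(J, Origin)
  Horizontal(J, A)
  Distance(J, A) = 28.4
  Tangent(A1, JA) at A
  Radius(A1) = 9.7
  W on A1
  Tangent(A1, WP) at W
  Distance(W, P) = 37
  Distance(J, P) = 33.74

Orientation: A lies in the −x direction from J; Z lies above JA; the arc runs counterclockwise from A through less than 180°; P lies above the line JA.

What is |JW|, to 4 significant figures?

20.97

Checks: |ZW| = 9.700 ✓; ∠(ZW, WP) = 90.00° ✓; |WP| = 37.00 ✓; |JP| = 33.74 ✓.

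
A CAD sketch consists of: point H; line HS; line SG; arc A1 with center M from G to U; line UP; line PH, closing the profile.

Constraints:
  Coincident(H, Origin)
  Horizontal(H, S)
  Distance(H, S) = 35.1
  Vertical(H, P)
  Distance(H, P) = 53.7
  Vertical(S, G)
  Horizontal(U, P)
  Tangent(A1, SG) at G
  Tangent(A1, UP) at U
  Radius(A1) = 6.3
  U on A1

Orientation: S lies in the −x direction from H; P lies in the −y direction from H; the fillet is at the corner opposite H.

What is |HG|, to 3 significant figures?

59.0

H is at the origin; H and S share the same y with |HS| = 35.1 and S on the −x side, so S = (-35.1, 0.00). H and P share the same x with |HP| = 53.7 and P on the −y side, so P = (0.00, -53.7). The virtual corner opposite H is at (-35.1, -53.7). The tangent condition forces MG to be normal to SG and the tangent condition forces MU to be normal to UP, with radius 6.3, so the center M sits 6.3 in from both sides at M = (-28.8, -47.4). That places the tangent points at G = (-35.1, -47.4) on SG and U = (-28.8, -53.7) on UP. Then |HG| = |G − H| = 59.0.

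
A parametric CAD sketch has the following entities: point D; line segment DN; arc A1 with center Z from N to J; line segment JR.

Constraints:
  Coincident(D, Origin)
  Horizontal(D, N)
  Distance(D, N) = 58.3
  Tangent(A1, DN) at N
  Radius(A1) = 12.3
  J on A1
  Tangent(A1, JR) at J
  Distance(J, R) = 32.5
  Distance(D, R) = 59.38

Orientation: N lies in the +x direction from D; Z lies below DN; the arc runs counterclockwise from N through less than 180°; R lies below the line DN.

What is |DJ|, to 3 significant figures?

47.3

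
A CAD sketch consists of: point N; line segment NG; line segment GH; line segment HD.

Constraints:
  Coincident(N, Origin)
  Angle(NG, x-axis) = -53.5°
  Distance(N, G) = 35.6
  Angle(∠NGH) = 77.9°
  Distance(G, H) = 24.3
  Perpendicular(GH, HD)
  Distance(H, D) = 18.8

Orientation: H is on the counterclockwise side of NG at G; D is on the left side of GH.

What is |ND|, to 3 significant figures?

23.2

N is at the origin; NG runs at -53.5° with length 35.6, so G = 35.6·(cos -53.5°, sin -53.5°) = (21.2, -28.6). ∠NGH = 77.9°, so GH runs at -53.5° + (180° − 77.9°) = 48.6° from the x-axis; with |GH| = 24.3, H = G + 24.3·(cos 48.6°, sin 48.6°) = (37.2, -10.4). GH is perpendicular to HD; with |HD| = 18.8 on the left of GH, D = H + 18.8·(-0.750, 0.661) = (23.1, 2.04). Then |ND| = |D − N| = 23.2.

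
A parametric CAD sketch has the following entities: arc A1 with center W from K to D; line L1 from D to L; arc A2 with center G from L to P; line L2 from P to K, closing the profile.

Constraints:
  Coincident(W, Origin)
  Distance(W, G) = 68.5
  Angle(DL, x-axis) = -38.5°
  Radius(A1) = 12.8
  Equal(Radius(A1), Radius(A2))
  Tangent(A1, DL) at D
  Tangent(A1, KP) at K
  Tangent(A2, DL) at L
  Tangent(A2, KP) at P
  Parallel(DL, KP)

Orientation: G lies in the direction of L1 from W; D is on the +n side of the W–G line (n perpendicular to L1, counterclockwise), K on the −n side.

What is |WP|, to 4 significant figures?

69.69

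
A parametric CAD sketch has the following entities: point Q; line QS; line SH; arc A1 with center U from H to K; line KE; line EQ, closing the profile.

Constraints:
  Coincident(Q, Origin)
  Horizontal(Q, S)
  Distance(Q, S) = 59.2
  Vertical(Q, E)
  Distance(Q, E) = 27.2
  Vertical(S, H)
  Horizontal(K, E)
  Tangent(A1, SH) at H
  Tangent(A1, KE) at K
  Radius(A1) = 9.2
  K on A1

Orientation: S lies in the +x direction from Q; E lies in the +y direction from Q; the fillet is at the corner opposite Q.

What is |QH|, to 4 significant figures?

61.88

The virtual corner opposite Q is at (59.20, 27.20). Since A1 is tangent to SH there, UH ⟂ SH and tangency of A1 to KE means the radius UK is perpendicular to KE, with radius 9.2, so the center U sits 9.2 in from both sides at U = (50.00, 18.00). That places the tangent points at H = (59.20, 18.00) on SH and K = (50.00, 27.20) on KE. Then |QH| = |H − Q| = 61.88.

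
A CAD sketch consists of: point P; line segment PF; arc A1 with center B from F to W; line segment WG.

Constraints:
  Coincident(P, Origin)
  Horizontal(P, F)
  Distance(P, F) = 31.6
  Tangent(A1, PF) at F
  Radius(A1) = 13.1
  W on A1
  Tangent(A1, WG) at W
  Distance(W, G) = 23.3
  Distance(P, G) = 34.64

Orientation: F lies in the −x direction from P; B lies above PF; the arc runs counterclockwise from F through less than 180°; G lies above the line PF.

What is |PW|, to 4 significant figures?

21.28

Checks: |BW| = 13.10 ✓; ∠(BW, WG) = 90.00° ✓; |WG| = 23.30 ✓; |PG| = 34.64 ✓.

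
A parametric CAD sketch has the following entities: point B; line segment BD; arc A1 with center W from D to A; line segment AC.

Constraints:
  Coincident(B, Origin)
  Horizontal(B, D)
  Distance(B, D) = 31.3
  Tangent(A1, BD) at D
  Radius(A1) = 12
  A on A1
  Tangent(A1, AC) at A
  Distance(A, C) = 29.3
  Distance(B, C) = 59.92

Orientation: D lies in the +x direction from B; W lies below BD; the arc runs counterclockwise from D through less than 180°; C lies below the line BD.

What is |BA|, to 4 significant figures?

30.64

Checks: B = (0.00, 0.00) ✓; ∠(WD, DB) = 90.00° ✓; |WD| = 12.00 ✓; |WA| = 12.00 ✓; ∠(WA, AC) = 90.00° ✓; |AC| = 29.30 ✓; |BC| = 59.92 ✓.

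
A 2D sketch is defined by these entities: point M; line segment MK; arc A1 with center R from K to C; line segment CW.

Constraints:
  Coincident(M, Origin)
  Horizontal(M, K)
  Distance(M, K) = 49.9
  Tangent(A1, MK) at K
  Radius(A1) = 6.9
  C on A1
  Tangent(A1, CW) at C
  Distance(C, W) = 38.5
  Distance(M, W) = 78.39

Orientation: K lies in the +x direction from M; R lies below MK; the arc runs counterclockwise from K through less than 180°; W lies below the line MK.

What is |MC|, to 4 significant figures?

45.48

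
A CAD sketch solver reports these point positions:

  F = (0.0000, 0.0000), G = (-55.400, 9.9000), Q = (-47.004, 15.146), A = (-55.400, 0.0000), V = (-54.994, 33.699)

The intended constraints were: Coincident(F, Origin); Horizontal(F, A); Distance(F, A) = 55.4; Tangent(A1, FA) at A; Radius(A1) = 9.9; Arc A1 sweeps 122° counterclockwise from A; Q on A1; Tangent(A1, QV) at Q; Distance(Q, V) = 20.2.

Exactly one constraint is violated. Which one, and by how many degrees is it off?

Tangent(A1, QV) at Q — off by 8.70°.

F = (0.00, 0.00) ✓; F.y = 0.00, A.y = 0.00 ✓; |FA| = 55.40 ✓; ∠(GA, AF) = 90.00° ✓; |GA| = 9.900 ✓; bearing(G→Q) − bearing(G→A) = 122.0° ✓; |GQ| = 9.900 ✓; ∠(GQ, QV) = 98.70° ✗; |QV| = 20.20 ✓.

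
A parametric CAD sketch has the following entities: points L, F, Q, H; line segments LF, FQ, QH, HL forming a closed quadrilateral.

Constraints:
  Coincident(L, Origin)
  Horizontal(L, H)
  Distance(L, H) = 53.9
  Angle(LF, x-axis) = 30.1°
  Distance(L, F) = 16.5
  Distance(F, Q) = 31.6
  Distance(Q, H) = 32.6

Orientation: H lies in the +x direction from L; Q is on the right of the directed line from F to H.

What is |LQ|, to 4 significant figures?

34.64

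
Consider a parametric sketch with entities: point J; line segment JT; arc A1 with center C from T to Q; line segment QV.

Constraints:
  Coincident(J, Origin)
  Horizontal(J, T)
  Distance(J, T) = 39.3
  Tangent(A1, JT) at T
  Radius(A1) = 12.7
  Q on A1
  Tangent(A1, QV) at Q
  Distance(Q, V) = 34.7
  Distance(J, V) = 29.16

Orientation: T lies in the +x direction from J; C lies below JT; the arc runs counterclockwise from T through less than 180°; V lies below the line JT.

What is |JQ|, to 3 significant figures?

30.5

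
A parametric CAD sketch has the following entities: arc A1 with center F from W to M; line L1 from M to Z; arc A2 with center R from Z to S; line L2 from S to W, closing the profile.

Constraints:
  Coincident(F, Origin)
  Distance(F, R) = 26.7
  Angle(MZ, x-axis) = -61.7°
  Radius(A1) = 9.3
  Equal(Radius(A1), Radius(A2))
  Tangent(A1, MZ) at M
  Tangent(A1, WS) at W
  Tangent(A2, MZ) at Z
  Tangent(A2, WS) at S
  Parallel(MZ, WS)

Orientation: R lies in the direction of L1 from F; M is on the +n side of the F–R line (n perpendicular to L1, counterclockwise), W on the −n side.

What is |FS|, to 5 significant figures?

28.273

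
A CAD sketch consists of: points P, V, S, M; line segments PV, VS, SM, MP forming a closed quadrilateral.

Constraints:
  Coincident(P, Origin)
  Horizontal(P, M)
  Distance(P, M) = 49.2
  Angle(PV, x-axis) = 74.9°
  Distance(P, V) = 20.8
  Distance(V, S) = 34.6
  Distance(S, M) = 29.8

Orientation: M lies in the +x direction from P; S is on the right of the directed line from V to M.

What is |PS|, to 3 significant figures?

23.9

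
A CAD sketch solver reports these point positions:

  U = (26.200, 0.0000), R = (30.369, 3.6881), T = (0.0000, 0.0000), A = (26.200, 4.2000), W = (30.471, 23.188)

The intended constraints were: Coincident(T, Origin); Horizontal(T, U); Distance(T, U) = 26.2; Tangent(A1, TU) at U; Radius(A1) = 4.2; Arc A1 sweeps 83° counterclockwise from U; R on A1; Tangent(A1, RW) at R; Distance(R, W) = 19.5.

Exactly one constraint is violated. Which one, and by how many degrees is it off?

Tangent(A1, RW) at R — off by 6.70°.

T = (0.00, 0.00) ✓; T.y = 0.00, U.y = 0.00 ✓; |TU| = 26.20 ✓; ∠(AU, UT) = 90.00° ✓; |AU| = 4.200 ✓; bearing(A→R) − bearing(A→U) = 83.00° ✓; |AR| = 4.200 ✓; ∠(AR, RW) = 83.30° ✗; |RW| = 19.50 ✓.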